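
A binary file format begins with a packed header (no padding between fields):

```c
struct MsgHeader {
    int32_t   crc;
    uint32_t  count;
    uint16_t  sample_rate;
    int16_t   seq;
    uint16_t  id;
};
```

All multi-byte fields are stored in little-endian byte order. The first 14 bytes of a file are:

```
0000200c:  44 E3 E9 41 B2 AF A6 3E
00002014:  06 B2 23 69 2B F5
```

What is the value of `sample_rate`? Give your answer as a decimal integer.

`sample_rate` follows `crc` (4 B), `count` (4 B), so it starts at offset 4 + 4 = 8 and occupies 2 bytes.
Bytes at offsets 8..9: 06 B2.
Little-endian: lowest address holds the least-significant byte.
Reassemble most-significant byte first: B2 06 → 0xB206.
0xB206 = 45574.

45574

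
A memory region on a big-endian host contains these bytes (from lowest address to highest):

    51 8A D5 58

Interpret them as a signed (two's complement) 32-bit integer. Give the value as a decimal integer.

1368053080

In big-endian order the high byte comes first in memory.
The bytes are already most-significant first: 0x518AD558.
0x518AD558 = 1368053080.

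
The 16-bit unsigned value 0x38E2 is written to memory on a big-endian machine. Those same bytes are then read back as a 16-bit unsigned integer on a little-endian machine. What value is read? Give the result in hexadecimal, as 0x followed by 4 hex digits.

0xE238

Stored big-endian, the bytes at ascending addresses are 38 E2.
Read back as little-endian, the first byte is least significant, giving 0xE238.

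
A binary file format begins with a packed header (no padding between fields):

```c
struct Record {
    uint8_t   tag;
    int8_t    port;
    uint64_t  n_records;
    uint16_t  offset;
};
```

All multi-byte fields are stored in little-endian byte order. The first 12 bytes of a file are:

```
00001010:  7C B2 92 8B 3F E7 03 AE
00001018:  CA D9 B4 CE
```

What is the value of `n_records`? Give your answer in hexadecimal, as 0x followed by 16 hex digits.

0xD9CAAE03E73F8B92

`n_records` follows `tag` (1 B), `port` (1 B), so it starts at offset 1 + 1 = 2 and occupies 8 bytes.
Bytes at offsets 2..9: 92 8B 3F E7 03 AE CA D9.
Little-endian stores the least-significant byte at the lowest address.
Reassemble most-significant byte first: D9 CA AE 03 E7 3F 8B 92 → 0xD9CAAE03E73F8B92.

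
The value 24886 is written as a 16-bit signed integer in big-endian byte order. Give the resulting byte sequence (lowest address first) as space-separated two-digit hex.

24886 in hexadecimal, padded to 16 bits, is 0x6136.
Split into bytes (most-significant first): 61 36.
Big-endian stores the most-significant byte at the lowest address.
So the memory order matches the most-significant-first order: 61 36.

61 36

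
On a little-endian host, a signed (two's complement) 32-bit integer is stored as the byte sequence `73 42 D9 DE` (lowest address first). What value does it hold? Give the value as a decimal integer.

In little-endian order the low byte comes first in memory.
Reassemble most-significant byte first: DE D9 42 73 → 0xDED94273.
Top bit is set, so as a signed 32-bit value this is 0xDED94273 − 2^32 = -556187021.

-556187021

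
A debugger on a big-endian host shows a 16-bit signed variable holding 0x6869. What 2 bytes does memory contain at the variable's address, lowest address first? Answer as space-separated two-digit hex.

68 69

Split into bytes (most-significant first): 68 69.
Big-endian: lowest address holds the most-significant byte.
So the memory order matches the most-significant-first order: 68 69.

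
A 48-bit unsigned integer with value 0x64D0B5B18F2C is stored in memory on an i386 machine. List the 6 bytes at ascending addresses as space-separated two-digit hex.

2C 8F B1 B5 D0 64

Split into bytes (most-significant first): 64 D0 B5 B1 8F 2C.
Little-endian stores the least-significant byte at the lowest address.
So at ascending addresses the bytes are 2C 8F B1 B5 D0 64.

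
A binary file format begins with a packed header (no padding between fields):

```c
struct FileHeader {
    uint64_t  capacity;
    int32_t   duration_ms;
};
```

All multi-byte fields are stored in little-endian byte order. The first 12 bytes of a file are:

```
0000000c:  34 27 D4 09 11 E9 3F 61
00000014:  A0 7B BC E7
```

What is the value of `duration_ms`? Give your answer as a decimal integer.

`duration_ms` follows `capacity` (8 bytes), so it starts at byte offset 8 and occupies 4 bytes.
Bytes at offsets 8..11: A0 7B BC E7.
In little-endian order the low byte comes first in memory.
Reassemble most-significant byte first: E7 BC 7B A0 → 0xE7BC7BA0.
Top bit is set, so as a signed 32-bit value this is 0xE7BC7BA0 − 2^32 = -407077984.

-407077984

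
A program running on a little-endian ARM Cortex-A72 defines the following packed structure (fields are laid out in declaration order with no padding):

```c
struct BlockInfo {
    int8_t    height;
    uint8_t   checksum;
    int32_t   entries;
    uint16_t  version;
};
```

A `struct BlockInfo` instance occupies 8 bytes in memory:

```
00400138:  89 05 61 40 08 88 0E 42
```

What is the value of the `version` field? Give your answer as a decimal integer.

16910

`version` follows `height` (1 B), `checksum` (1 B), `entries` (4 B), so it starts at offset 1 + 1 + 4 = 6 and occupies 2 bytes.
Bytes at offsets 6..7: 0E 42.
Little-endian: lowest address holds the least-significant byte.
Reassemble most-significant byte first: 42 0E → 0x420E.
0x420E = 16910.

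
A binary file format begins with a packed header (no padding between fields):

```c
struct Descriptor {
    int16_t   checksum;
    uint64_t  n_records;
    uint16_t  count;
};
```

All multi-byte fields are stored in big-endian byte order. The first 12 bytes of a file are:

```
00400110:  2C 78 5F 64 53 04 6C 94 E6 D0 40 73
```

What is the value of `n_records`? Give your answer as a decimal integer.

`n_records` follows `checksum` (2 bytes), so it starts at byte offset 2 and occupies 8 bytes.
Bytes at offsets 2..9: 5F 64 53 04 6C 94 E6 D0.
Big-endian stores the most-significant byte at the lowest address.
The bytes are already most-significant first: 0x5F6453046C94E6D0.
0x5F6453046C94E6D0 = 6873710209740891856.

6873710209740891856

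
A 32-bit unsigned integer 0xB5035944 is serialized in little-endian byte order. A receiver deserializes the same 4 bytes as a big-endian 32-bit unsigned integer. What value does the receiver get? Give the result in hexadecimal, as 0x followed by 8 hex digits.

Stored little-endian, the bytes at ascending addresses are 44 59 03 B5.
Read back as big-endian, the last byte is least significant, giving 0x445903B5.

0x445903B5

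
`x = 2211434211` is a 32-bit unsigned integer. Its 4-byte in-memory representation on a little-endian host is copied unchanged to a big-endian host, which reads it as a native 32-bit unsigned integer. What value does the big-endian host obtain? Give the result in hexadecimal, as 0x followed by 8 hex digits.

2211434211 in 32-bit hexadecimal is 0x83CFCEE3.
Stored little-endian, the bytes at ascending addresses are E3 CE CF 83.
Read back as big-endian, the last byte is least significant, giving 0xE3CECF83.

0xE3CECF83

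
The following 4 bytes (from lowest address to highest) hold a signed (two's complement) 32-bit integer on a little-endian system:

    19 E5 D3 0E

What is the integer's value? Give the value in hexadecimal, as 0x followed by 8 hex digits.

0x0ED3E519

Little-endian stores the least-significant byte at the lowest address.
Reassemble most-significant byte first: 0E D3 E5 19 → 0x0ED3E519.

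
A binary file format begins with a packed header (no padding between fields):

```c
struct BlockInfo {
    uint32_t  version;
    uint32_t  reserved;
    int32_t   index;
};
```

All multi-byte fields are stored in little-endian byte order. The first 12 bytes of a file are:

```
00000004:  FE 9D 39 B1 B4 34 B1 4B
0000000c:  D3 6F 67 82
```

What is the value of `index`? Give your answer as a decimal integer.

-2107150381

`index` follows `version` (4 B), `reserved` (4 B), so it starts at offset 4 + 4 = 8 and occupies 4 bytes.
Bytes at offsets 8..11: D3 6F 67 82.
Little-endian stores the least-significant byte at the lowest address.
Reassemble most-significant byte first: 82 67 6F D3 → 0x82676FD3.
Top bit is set, so as a signed 32-bit value this is 0x82676FD3 − 2^32 = -2107150381.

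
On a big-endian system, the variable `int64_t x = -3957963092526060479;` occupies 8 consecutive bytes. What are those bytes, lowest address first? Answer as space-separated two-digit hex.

Two's complement of -3957963092526060479 in 64 bits: 3957963092526060479 = 0x36ED8276641F53BF; invert → 0xC9127D899BE0AC40; add 1 → 0xC9127D899BE0AC41.
Split into bytes (most-significant first): C9 12 7D 89 9B E0 AC 41.
Big-endian: lowest address holds the most-significant byte.
So the memory order matches the most-significant-first order: C9 12 7D 89 9B E0 AC 41.

C9 12 7D 89 9B E0 AC 41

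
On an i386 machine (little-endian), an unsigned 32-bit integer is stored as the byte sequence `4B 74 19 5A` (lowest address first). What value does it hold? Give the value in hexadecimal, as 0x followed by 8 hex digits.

0x5A19744B

Little-endian: lowest address holds the least-significant byte.
Reassemble most-significant byte first: 5A 19 74 4B → 0x5A19744B.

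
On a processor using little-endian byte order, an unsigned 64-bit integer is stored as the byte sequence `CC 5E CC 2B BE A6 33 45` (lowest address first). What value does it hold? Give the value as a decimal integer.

Little-endian stores the least-significant byte at the lowest address.
Reassemble most-significant byte first: 45 33 A6 BE 2B CC 5E CC → 0x4533A6BE2BCC5ECC.
0x4533A6BE2BCC5ECC = 4986512548138081996.

4986512548138081996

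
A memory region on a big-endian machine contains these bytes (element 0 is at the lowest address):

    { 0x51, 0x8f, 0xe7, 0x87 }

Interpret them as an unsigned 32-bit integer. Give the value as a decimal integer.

1368385415

In big-endian order the high byte comes first in memory.
The bytes are already most-significant first: 0x518FE787.
0x518FE787 = 1368385415.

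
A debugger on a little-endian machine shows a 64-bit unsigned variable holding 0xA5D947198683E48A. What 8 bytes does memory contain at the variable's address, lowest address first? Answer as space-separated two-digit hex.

8A E4 83 86 19 47 D9 A5

Split into bytes (most-significant first): A5 D9 47 19 86 83 E4 8A.
In little-endian order the low byte comes first in memory.
So at ascending addresses the bytes are 8A E4 83 86 19 47 D9 A5.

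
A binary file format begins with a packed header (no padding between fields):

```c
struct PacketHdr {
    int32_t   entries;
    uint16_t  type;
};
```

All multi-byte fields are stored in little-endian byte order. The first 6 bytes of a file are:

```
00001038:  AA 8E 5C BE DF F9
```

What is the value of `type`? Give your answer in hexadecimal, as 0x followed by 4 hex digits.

`type` follows `entries` (4 bytes), so it starts at byte offset 4 and occupies 2 bytes.
Bytes at offsets 4..5: DF F9.
Little-endian stores the least-significant byte at the lowest address.
Reassemble most-significant byte first: F9 DF → 0xF9DF.

0xF9DF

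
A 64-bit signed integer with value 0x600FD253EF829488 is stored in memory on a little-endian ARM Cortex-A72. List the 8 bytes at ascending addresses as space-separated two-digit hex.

88 94 82 EF 53 D2 0F 60

Split into bytes (most-significant first): 60 0F D2 53 EF 82 94 88.
Little-endian stores the least-significant byte at the lowest address.
So at ascending addresses the bytes are 88 94 82 EF 53 D2 0F 60.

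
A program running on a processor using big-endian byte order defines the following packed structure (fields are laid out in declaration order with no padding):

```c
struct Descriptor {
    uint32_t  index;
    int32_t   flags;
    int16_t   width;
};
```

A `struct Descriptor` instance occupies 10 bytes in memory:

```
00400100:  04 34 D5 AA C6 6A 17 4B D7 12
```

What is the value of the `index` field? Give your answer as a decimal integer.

`index` is the first field, at byte offset 0, occupying 4 bytes.
Bytes at offsets 0..3: 04 34 D5 AA.
Big-endian stores the most-significant byte at the lowest address.
The bytes are already most-significant first: 0x0434D5AA.
0x0434D5AA = 70571434.

70571434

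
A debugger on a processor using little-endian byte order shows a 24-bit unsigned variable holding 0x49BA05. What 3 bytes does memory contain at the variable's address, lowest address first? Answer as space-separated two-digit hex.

05 BA 49

Split into bytes (most-significant first): 49 BA 05.
Little-endian stores the least-significant byte at the lowest address.
So at ascending addresses the bytes are 05 BA 49.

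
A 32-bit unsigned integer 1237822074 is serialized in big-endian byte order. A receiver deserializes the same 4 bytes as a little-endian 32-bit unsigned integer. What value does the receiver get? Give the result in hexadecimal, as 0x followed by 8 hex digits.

0x7AAAC749

1237822074 in 32-bit hexadecimal is 0x49C7AA7A.
Stored big-endian, the bytes at ascending addresses are 49 C7 AA 7A.
Read back as little-endian, the first byte is least significant, giving 0x7AAAC749.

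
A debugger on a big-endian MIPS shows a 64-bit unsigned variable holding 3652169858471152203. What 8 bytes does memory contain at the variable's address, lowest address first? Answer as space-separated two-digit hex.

3652169858471152203 in hexadecimal, padded to 64 bits, is 0x32AF1D22E18FCA4B.
Split into bytes (most-significant first): 32 AF 1D 22 E1 8F CA 4B.
Big-endian: lowest address holds the most-significant byte.
So the memory order matches the most-significant-first order: 32 AF 1D 22 E1 8F CA 4B.

32 AF 1D 22 E1 8F CA 4B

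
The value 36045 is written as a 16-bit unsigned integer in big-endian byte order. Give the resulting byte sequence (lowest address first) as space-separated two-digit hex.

36045 in hexadecimal, padded to 16 bits, is 0x8CCD.
Split into bytes (most-significant first): 8C CD.
In big-endian order the high byte comes first in memory.
So the memory order matches the most-significant-first order: 8C CD.

8C CD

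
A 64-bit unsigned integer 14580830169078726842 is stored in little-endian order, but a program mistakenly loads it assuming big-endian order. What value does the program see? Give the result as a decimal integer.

14580830169078726842 in 64-bit hexadecimal is 0xCA5983C9463C80BA.
Stored little-endian, the bytes at ascending addresses are BA 80 3C 46 C9 83 59 CA.
Read back as big-endian, the last byte is least significant, giving 0xBA803C46C98359CA.
0xBA803C46C98359CA = 13438807562799765962.

13438807562799765962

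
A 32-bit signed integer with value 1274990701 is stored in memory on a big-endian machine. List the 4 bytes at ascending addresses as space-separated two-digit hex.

4B FE D0 6D

1274990701 in hexadecimal, padded to 32 bits, is 0x4BFED06D.
Split into bytes (most-significant first): 4B FE D0 6D.
In big-endian order the high byte comes first in memory.
So the memory order matches the most-significant-first order: 4B FE D0 6D.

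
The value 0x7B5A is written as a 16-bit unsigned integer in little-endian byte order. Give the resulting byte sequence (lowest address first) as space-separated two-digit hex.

Split into bytes (most-significant first): 7B 5A.
In little-endian order the low byte comes first in memory.
So at ascending addresses the bytes are 5A 7B.

5A 7B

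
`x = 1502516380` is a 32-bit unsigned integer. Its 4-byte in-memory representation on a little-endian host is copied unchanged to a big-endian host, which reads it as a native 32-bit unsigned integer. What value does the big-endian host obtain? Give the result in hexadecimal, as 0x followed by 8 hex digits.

1502516380 in 32-bit hexadecimal is 0x598E949C.
Stored little-endian, the bytes at ascending addresses are 9C 94 8E 59.
Read back as big-endian, the last byte is least significant, giving 0x9C948E59.

0x9C948E59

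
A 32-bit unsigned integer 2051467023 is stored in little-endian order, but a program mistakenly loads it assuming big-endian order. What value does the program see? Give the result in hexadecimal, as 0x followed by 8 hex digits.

2051467023 in 32-bit hexadecimal is 0x7A46E70F.
Stored little-endian, the bytes at ascending addresses are 0F E7 46 7A.
Read back as big-endian, the last byte is least significant, giving 0x0FE7467A.

0x0FE7467A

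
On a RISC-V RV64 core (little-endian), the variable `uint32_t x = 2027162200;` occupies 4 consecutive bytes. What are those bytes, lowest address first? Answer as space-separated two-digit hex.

2027162200 in hexadecimal, padded to 32 bits, is 0x78D40A58.
Split into bytes (most-significant first): 78 D4 0A 58.
Little-endian: lowest address holds the least-significant byte.
So at ascending addresses the bytes are 58 0A D4 78.

58 0A D4 78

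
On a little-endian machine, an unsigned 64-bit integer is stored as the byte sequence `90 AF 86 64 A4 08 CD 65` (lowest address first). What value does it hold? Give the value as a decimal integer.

7335528870210613136

Little-endian stores the least-significant byte at the lowest address.
Reassemble most-significant byte first: 65 CD 08 A4 64 86 AF 90 → 0x65CD08A46486AF90.
0x65CD08A46486AF90 = 7335528870210613136.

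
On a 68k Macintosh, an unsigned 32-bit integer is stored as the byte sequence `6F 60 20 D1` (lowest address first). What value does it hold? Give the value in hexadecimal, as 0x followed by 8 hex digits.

0x6F6020D1

In big-endian order the high byte comes first in memory.
The bytes are already most-significant first: 0x6F6020D1.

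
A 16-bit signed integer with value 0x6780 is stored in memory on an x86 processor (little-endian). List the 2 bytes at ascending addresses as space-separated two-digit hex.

Split into bytes (most-significant first): 67 80.
In little-endian order the low byte comes first in memory.
So at ascending addresses the bytes are 80 67.

80 67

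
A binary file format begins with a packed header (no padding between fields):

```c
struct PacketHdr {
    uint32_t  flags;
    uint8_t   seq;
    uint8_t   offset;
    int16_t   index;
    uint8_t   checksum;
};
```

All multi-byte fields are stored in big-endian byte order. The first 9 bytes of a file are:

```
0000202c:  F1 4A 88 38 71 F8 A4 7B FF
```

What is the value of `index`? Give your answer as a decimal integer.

`index` follows `flags` (4 B), `seq` (1 B), `offset` (1 B), so it starts at offset 4 + 1 + 1 = 6 and occupies 2 bytes.
Bytes at offsets 6..7: A4 7B.
Big-endian: lowest address holds the most-significant byte.
The bytes are already most-significant first: 0xA47B.
Top bit is set, so as a signed 16-bit value this is 0xA47B − 2^16 = -23429.

-23429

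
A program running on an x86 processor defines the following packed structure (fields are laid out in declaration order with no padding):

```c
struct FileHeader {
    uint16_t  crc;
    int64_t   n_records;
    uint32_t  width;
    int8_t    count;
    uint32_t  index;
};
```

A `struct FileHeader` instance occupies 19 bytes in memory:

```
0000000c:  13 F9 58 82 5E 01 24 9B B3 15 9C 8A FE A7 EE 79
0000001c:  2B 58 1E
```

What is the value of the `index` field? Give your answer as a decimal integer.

509094777

`index` follows `crc` (2 B), `n_records` (8 B), `width` (4 B), `count` (1 B), so it starts at offset 2 + 8 + 4 + 1 = 15 and occupies 4 bytes.
Bytes at offsets 15..18: 79 2B 58 1E.
Little-endian: lowest address holds the least-significant byte.
Reassemble most-significant byte first: 1E 58 2B 79 → 0x1E582B79.
0x1E582B79 = 509094777.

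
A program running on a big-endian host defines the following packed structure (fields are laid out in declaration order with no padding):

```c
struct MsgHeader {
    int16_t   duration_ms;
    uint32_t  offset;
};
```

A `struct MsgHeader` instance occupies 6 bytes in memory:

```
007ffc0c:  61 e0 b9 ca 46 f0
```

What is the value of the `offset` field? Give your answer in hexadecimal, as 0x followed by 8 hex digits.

`offset` follows `duration_ms` (2 bytes), so it starts at byte offset 2 and occupies 4 bytes.
Bytes at offsets 2..5: B9 CA 46 F0.
Big-endian: lowest address holds the most-significant byte.
The bytes are already most-significant first: 0xB9CA46F0.

0xB9CA46F0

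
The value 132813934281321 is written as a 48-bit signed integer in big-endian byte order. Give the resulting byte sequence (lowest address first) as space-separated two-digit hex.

78 CB 27 5F C2 69

132813934281321 in hexadecimal, padded to 48 bits, is 0x78CB275FC269.
Split into bytes (most-significant first): 78 CB 27 5F C2 69.
In big-endian order the high byte comes first in memory.
So the memory order matches the most-significant-first order: 78 CB 27 5F C2 69.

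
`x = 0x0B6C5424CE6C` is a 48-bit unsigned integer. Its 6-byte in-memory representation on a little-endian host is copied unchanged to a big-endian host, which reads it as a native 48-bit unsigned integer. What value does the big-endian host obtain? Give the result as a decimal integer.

119632628575243

Stored little-endian, the bytes at ascending addresses are 6C CE 24 54 6C 0B.
Read back as big-endian, the last byte is least significant, giving 0x6CCE24546C0B.
0x6CCE24546C0B = 119632628575243.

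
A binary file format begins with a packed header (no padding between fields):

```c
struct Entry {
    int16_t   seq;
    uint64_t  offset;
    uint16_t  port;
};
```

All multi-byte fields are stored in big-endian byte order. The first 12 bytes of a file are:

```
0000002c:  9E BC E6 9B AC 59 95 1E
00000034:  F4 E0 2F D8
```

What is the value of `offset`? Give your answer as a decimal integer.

`offset` follows `seq` (2 bytes), so it starts at byte offset 2 and occupies 8 bytes.
Bytes at offsets 2..9: E6 9B AC 59 95 1E F4 E0.
In big-endian order the high byte comes first in memory.
The bytes are already most-significant first: 0xE69BAC59951EF4E0.
0xE69BAC59951EF4E0 = 16617064750867477728.

16617064750867477728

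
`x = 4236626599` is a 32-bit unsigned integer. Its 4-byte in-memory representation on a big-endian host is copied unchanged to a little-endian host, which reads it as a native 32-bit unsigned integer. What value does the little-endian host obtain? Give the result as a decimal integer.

4236626599 in 32-bit hexadecimal is 0xFC85CAA7.
Stored big-endian, the bytes at ascending addresses are FC 85 CA A7.
Read back as little-endian, the first byte is least significant, giving 0xA7CA85FC.
0xA7CA85FC = 2815067644.

2815067644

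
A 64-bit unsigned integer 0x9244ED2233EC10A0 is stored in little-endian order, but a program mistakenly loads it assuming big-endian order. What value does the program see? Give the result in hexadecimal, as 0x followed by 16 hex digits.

Stored little-endian, the bytes at ascending addresses are A0 10 EC 33 22 ED 44 92.
Read back as big-endian, the last byte is least significant, giving 0xA010EC3322ED4492.

0xA010EC3322ED4492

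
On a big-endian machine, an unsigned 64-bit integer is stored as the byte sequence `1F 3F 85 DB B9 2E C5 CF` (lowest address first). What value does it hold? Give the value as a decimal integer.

Big-endian: lowest address holds the most-significant byte.
The bytes are already most-significant first: 0x1F3F85DBB92EC5CF.
0x1F3F85DBB92EC5CF = 2251665517459719631.

2251665517459719631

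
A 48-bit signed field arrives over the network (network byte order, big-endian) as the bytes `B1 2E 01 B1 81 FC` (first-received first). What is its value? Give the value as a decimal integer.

In big-endian order the high byte comes first in memory.
The bytes are already most-significant first: 0xB12E01B181FC.
Top bit is set, so as a signed 48-bit value this is 0xB12E01B181FC − 2^48 = -86663821688324.

-86663821688324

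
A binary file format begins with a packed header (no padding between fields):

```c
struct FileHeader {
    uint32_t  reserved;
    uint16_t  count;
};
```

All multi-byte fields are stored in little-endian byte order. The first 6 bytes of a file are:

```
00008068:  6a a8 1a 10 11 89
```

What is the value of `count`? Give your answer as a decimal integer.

`count` follows `reserved` (4 bytes), so it starts at byte offset 4 and occupies 2 bytes.
Bytes at offsets 4..5: 11 89.
Little-endian stores the least-significant byte at the lowest address.
Reassemble most-significant byte first: 89 11 → 0x8911.
0x8911 = 35089.

35089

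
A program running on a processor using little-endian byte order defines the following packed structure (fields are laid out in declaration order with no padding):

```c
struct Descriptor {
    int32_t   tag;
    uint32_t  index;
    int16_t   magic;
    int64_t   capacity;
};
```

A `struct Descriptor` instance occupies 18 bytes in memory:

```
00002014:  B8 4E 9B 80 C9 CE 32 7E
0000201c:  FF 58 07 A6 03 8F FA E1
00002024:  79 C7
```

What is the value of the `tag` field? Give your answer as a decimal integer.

-2137305416

`tag` is the first field, at byte offset 0, occupying 4 bytes.
Bytes at offsets 0..3: B8 4E 9B 80.
In little-endian order the low byte comes first in memory.
Reassemble most-significant byte first: 80 9B 4E B8 → 0x809B4EB8.
Top bit is set, so as a signed 32-bit value this is 0x809B4EB8 − 2^32 = -2137305416.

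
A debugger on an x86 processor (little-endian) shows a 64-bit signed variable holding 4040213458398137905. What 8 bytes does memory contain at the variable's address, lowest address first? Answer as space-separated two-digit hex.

31 CE 92 04 BC B8 11 38

4040213458398137905 in hexadecimal, padded to 64 bits, is 0x3811B8BC0492CE31.
Split into bytes (most-significant first): 38 11 B8 BC 04 92 CE 31.
Little-endian: lowest address holds the least-significant byte.
So at ascending addresses the bytes are 31 CE 92 04 BC B8 11 38.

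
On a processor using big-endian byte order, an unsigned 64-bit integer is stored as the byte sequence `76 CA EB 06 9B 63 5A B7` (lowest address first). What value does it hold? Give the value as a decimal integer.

Big-endian stores the most-significant byte at the lowest address.
The bytes are already most-significant first: 0x76CAEB069B635AB7.
0x76CAEB069B635AB7 = 8559912455380359863.

8559912455380359863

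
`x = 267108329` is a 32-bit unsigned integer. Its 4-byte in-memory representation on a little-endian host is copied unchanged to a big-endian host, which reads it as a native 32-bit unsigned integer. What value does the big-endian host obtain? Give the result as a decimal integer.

267108329 in 32-bit hexadecimal is 0x0FEBBFE9.
Stored little-endian, the bytes at ascending addresses are E9 BF EB 0F.
Read back as big-endian, the last byte is least significant, giving 0xE9BFEB0F.
0xE9BFEB0F = 3921668879.

3921668879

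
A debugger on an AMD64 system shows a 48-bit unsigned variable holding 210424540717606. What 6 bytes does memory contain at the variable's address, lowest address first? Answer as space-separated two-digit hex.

26 62 00 48 61 BF

210424540717606 in hexadecimal, padded to 48 bits, is 0xBF6148006226.
Split into bytes (most-significant first): BF 61 48 00 62 26.
In little-endian order the low byte comes first in memory.
So at ascending addresses the bytes are 26 62 00 48 61 BF.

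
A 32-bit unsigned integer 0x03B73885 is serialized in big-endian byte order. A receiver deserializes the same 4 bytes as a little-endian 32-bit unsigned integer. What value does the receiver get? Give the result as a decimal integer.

Stored big-endian, the bytes at ascending addresses are 03 B7 38 85.
Read back as little-endian, the first byte is least significant, giving 0x8538B703.
0x8538B703 = 2235086595.

2235086595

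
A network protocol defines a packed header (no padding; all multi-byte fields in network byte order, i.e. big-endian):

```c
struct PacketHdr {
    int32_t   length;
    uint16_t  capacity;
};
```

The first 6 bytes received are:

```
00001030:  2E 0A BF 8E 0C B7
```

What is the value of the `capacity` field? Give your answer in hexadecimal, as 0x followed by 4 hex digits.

`capacity` follows `length` (4 bytes), so it starts at byte offset 4 and occupies 2 bytes.
Bytes at offsets 4..5: 0C B7.
Big-endian stores the most-significant byte at the lowest address.
The bytes are already most-significant first: 0x0CB7.

0x0CB7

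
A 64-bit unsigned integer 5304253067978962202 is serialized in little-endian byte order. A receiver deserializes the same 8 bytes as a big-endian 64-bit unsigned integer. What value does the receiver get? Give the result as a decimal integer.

1906616844303637577

5304253067978962202 in 64-bit hexadecimal is 0x499C7E0FEBA9751A.
Stored little-endian, the bytes at ascending addresses are 1A 75 A9 EB 0F 7E 9C 49.
Read back as big-endian, the last byte is least significant, giving 0x1A75A9EB0F7E9C49.
0x1A75A9EB0F7E9C49 = 1906616844303637577.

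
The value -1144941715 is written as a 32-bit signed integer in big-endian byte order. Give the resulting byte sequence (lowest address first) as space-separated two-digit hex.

Two's complement of -1144941715 in 32 bits: 1144941715 = 0x443E6C93; invert → 0xBBC1936C; add 1 → 0xBBC1936D.
Split into bytes (most-significant first): BB C1 93 6D.
Big-endian stores the most-significant byte at the lowest address.
So the memory order matches the most-significant-first order: BB C1 93 6D.

BB C1 93 6D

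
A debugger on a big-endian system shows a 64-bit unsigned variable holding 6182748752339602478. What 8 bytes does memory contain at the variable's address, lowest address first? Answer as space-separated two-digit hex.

6182748752339602478 in hexadecimal, padded to 64 bits, is 0x55CD893B8EB10C2E.
Split into bytes (most-significant first): 55 CD 89 3B 8E B1 0C 2E.
Big-endian: lowest address holds the most-significant byte.
So the memory order matches the most-significant-first order: 55 CD 89 3B 8E B1 0C 2E.

55 CD 89 3B 8E B1 0C 2E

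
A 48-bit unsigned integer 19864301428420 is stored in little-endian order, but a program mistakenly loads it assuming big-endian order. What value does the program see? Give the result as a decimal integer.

215910707368210

19864301428420 in 48-bit hexadecimal is 0x121104A15EC4.
Stored little-endian, the bytes at ascending addresses are C4 5E A1 04 11 12.
Read back as big-endian, the last byte is least significant, giving 0xC45EA1041112.
0xC45EA1041112 = 215910707368210.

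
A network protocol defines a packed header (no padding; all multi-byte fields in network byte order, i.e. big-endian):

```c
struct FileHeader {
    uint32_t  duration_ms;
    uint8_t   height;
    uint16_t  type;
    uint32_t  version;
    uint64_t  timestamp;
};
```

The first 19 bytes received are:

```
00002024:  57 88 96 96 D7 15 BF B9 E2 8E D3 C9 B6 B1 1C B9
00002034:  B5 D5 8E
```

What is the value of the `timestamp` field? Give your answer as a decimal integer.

14534999584317756814

`timestamp` follows `duration_ms` (4 B), `height` (1 B), `type` (2 B), `version` (4 B), so it starts at offset 4 + 1 + 2 + 4 = 11 and occupies 8 bytes.
Bytes at offsets 11..18: C9 B6 B1 1C B9 B5 D5 8E.
In big-endian order the high byte comes first in memory.
The bytes are already most-significant first: 0xC9B6B11CB9B5D58E.
0xC9B6B11CB9B5D58E = 14534999584317756814.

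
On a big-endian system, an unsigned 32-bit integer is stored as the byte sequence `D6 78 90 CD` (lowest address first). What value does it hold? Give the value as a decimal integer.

Big-endian stores the most-significant byte at the lowest address.
The bytes are already most-significant first: 0xD67890CD.
0xD67890CD = 3598225613.

3598225613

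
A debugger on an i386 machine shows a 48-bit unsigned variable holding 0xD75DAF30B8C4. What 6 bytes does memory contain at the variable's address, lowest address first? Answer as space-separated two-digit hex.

C4 B8 30 AF 5D D7

Split into bytes (most-significant first): D7 5D AF 30 B8 C4.
Little-endian stores the least-significant byte at the lowest address.
So at ascending addresses the bytes are C4 B8 30 AF 5D D7.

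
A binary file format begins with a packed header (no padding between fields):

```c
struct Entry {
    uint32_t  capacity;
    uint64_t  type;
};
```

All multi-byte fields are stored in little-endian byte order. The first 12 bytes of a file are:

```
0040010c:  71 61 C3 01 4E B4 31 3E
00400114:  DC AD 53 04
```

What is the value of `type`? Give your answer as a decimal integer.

311783960666551374

`type` follows `capacity` (4 bytes), so it starts at byte offset 4 and occupies 8 bytes.
Bytes at offsets 4..11: 4E B4 31 3E DC AD 53 04.
In little-endian order the low byte comes first in memory.
Reassemble most-significant byte first: 04 53 AD DC 3E 31 B4 4E → 0x0453ADDC3E31B44E.
0x0453ADDC3E31B44E = 311783960666551374.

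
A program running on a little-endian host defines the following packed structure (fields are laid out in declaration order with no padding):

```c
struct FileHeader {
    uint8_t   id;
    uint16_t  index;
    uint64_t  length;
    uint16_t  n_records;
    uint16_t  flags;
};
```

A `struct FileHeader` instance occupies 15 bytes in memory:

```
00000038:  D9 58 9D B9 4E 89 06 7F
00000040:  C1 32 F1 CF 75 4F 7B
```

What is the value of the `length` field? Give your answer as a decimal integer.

`length` follows `id` (1 B), `index` (2 B), so it starts at offset 1 + 2 = 3 and occupies 8 bytes.
Bytes at offsets 3..10: B9 4E 89 06 7F C1 32 F1.
Little-endian: lowest address holds the least-significant byte.
Reassemble most-significant byte first: F1 32 C1 7F 06 89 4E B9 → 0xF132C17F06894EB9.
0xF132C17F06894EB9 = 17380166663290834617.

17380166663290834617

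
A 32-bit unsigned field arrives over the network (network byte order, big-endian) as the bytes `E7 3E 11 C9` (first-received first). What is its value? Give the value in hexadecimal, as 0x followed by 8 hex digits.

0xE73E11C9

In big-endian order the high byte comes first in memory.
The bytes are already most-significant first: 0xE73E11C9.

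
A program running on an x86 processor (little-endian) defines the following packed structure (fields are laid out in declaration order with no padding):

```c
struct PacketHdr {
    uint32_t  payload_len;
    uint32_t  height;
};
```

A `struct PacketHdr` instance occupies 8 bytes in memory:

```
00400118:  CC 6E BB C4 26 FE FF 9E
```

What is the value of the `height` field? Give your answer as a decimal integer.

`height` follows `payload_len` (4 bytes), so it starts at byte offset 4 and occupies 4 bytes.
Bytes at offsets 4..7: 26 FE FF 9E.
Little-endian: lowest address holds the least-significant byte.
Reassemble most-significant byte first: 9E FF FE 26 → 0x9EFFFE26.
0x9EFFFE26 = 2667576870.

2667576870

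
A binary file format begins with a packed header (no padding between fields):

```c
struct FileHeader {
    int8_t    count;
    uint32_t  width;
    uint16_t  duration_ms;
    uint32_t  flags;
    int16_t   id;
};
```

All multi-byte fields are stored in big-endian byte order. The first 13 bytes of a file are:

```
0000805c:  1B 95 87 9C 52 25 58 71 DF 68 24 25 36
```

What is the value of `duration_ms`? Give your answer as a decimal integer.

9560

`duration_ms` follows `count` (1 B), `width` (4 B), so it starts at offset 1 + 4 = 5 and occupies 2 bytes.
Bytes at offsets 5..6: 25 58.
In big-endian order the high byte comes first in memory.
The bytes are already most-significant first: 0x2558.
0x2558 = 9560.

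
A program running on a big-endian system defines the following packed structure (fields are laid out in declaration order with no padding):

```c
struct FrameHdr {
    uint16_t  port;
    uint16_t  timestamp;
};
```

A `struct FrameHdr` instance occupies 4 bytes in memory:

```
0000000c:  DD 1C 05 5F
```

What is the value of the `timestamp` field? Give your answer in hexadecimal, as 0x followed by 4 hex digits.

`timestamp` follows `port` (2 bytes), so it starts at byte offset 2 and occupies 2 bytes.
Bytes at offsets 2..3: 05 5F.
In big-endian order the high byte comes first in memory.
The bytes are already most-significant first: 0x055F.

0x055F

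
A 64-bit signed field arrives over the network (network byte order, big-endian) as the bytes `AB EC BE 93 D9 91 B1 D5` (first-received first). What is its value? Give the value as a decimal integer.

In big-endian order the high byte comes first in memory.
The bytes are already most-significant first: 0xABECBE93D991B1D5.
Top bit is set, so as a signed 64-bit value this is 0xABECBE93D991B1D5 − 2^64 = -6058257856500485675.

-6058257856500485675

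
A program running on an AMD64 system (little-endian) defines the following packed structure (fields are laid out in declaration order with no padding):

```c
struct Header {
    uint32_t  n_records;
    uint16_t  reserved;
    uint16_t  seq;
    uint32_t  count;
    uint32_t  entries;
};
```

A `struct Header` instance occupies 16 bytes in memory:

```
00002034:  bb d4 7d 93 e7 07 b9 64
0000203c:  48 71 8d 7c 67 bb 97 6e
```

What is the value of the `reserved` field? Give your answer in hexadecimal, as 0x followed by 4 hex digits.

`reserved` follows `n_records` (4 bytes), so it starts at byte offset 4 and occupies 2 bytes.
Bytes at offsets 4..5: E7 07.
In little-endian order the low byte comes first in memory.
Reassemble most-significant byte first: 07 E7 → 0x07E7.

0x07E7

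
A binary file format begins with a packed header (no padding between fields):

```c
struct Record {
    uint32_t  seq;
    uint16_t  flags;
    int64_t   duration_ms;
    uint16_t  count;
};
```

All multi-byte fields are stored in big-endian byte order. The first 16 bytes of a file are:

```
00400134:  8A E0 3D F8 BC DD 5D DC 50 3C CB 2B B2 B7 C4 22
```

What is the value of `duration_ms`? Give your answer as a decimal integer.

`duration_ms` follows `seq` (4 B), `flags` (2 B), so it starts at offset 4 + 2 = 6 and occupies 8 bytes.
Bytes at offsets 6..13: 5D DC 50 3C CB 2B B2 B7.
Big-endian stores the most-significant byte at the lowest address.
The bytes are already most-significant first: 0x5DDC503CCB2BB2B7.
0x5DDC503CCB2BB2B7 = 6763368962440540855.

6763368962440540855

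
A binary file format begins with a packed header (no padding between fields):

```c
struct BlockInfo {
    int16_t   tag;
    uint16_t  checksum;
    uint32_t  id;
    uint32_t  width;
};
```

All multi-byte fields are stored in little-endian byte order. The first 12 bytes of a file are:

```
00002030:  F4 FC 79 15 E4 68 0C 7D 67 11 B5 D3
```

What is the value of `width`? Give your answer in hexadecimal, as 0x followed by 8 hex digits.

0xD3B51167

`width` follows `tag` (2 B), `checksum` (2 B), `id` (4 B), so it starts at offset 2 + 2 + 4 = 8 and occupies 4 bytes.
Bytes at offsets 8..11: 67 11 B5 D3.
Little-endian: lowest address holds the least-significant byte.
Reassemble most-significant byte first: D3 B5 11 67 → 0xD3B51167.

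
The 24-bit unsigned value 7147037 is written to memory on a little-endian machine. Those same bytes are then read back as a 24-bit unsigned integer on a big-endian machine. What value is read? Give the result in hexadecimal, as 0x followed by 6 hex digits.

7147037 in 24-bit hexadecimal is 0x6D0E1D.
Stored little-endian, the bytes at ascending addresses are 1D 0E 6D.
Read back as big-endian, the last byte is least significant, giving 0x1D0E6D.

0x1D0E6D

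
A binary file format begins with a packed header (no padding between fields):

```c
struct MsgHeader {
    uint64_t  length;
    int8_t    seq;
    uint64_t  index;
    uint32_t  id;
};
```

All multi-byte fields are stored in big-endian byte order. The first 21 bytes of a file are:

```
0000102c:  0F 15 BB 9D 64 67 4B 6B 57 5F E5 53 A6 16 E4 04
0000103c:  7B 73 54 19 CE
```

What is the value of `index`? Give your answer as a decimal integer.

`index` follows `length` (8 B), `seq` (1 B), so it starts at offset 8 + 1 = 9 and occupies 8 bytes.
Bytes at offsets 9..16: 5F E5 53 A6 16 E4 04 7B.
In big-endian order the high byte comes first in memory.
The bytes are already most-significant first: 0x5FE553A616E4047B.
0x5FE553A616E4047B = 6910021176083612795.

6910021176083612795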